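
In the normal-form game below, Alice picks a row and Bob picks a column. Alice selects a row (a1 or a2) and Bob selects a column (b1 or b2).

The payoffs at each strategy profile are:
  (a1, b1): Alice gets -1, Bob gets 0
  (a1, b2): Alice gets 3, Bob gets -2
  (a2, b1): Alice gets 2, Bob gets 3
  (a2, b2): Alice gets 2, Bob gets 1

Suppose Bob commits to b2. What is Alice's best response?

Against b2, Alice earns 3 from a1 and 2 from a2.
So a1 is the best response.

a1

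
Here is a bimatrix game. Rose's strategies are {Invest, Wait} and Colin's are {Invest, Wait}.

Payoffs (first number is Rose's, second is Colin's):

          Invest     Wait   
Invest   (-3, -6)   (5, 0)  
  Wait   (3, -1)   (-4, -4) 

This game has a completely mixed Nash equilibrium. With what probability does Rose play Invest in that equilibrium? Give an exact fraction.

1/3

Let p be the probability that Rose plays Invest. In a completely mixed equilibrium, Colin must be indifferent between Invest and Wait.
Colin's expected payoff from Invest is −6p − (1−p); from Wait it is −4(1−p).
Setting these equal: −5p − 1 = 4p − 4, so p = 1/3.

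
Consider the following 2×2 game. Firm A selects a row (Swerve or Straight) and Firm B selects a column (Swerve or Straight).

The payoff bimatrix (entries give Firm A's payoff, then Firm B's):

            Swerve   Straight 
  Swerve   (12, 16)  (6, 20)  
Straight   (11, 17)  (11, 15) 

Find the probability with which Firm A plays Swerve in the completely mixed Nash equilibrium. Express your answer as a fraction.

1/3

Let x be the probability that Firm A plays Swerve. In a completely mixed equilibrium, Firm B must be indifferent between Swerve and Straight.
Firm B's expected payoff from Swerve is 16x + 17(1−x); from Straight it is 20x + 15(1−x).
Setting these equal: −x + 17 = 5x + 15, so x = 1/3.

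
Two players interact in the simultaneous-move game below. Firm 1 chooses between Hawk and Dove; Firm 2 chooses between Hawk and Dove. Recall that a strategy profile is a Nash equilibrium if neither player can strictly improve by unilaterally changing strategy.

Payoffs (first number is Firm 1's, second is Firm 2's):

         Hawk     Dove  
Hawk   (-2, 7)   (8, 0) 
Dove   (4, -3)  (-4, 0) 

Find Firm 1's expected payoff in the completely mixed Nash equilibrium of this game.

4/3

First find y, the probability Firm 2 plays Hawk, from Firm 1's indifference between Hawk and Dove: −2y + 8(1−y) = 4y − 4(1−y), giving y = 2/3.
Since Firm 1 is indifferent in equilibrium, Firm 1's expected payoff equals the payoff from either row against (2/3, 1/3). Using Hawk: −2(2/3) + 8(1/3) = 4/3.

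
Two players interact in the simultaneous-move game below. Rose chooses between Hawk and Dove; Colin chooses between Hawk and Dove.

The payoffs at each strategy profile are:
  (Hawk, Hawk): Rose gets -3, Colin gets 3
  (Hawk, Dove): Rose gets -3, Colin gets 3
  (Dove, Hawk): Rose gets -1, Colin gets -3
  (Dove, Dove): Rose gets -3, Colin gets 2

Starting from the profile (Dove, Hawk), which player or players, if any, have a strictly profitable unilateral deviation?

Rose at (Dove, Hawk) earns -1; deviating to Hawk yields -3 — not better.
Colin earns -3; deviating to Dove yields 2 — a strict improvement.
Only Colin has a strictly profitable deviation.

Colin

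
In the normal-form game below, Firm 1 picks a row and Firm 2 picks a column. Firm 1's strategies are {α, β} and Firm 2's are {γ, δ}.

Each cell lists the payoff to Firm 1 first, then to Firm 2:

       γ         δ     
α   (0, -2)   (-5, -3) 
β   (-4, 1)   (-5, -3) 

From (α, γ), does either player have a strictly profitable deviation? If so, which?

Neither

Firm 1 at (α, γ) earns 0; deviating to β yields -4 — not better.
Firm 2 earns -2; deviating to δ yields -3 — not better.
Neither player can strictly improve; the profile is a Nash equilibrium.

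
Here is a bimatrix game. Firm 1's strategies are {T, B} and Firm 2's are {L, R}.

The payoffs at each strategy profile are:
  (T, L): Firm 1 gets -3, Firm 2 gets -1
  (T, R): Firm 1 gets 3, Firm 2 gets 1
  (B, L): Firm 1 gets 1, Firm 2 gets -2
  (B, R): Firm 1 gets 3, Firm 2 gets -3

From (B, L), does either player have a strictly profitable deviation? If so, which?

Neither

Firm 1 at (B, L) earns 1; deviating to T yields -3 — not better.
Firm 2 earns -2; deviating to R yields -3 — not better.
Neither player can strictly improve; the profile is a Nash equilibrium.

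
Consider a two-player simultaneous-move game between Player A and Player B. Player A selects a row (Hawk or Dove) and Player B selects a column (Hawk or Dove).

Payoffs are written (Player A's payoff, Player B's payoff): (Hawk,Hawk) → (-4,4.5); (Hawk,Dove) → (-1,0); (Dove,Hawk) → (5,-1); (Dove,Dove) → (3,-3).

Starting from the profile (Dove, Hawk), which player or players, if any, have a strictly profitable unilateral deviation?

Neither

Player A at (Dove, Hawk) earns 5; deviating to Hawk yields -4 — not better.
Player B earns -1; deviating to Dove yields -3 — not better.
Neither player can strictly improve; the profile is a Nash equilibrium.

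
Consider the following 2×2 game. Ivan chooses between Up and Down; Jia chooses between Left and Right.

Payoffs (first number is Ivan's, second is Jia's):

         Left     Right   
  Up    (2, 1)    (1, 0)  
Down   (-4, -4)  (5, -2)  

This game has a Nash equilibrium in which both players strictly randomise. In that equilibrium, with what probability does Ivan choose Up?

Let r be the probability that Ivan plays Up. In a completely mixed equilibrium, Jia must be indifferent between Left and Right.
Jia's expected payoff from Left is r − 4(1−r); from Right it is −2(1−r).
Setting these equal: 5r − 4 = 2r − 2, so r = 2/3.

2/3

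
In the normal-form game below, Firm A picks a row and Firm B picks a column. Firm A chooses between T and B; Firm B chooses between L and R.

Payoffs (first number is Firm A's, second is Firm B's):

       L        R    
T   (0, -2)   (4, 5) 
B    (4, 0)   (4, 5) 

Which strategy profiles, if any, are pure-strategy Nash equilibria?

(T, R) and (B, R)

(T, L): Firm A prefers B (4 > 0); Firm B prefers R (5 > -2) — not an equilibrium.
(T, R): Firm A gets 4 ≥ 4 from B, and Firm B gets 5 ≥ -2 from L — Nash equilibrium.
(B, L): Firm B prefers R (5 > 0) — not an equilibrium.
(B, R): Firm A gets 4 ≥ 4 from T, and Firm B gets 5 ≥ 0 from L — Nash equilibrium.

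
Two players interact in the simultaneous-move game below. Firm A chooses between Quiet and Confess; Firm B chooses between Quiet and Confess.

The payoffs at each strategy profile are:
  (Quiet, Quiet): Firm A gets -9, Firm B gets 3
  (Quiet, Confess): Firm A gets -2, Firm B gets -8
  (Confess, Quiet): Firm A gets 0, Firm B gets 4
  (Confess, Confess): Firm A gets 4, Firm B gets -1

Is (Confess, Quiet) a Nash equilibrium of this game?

At (Confess, Quiet), Firm A earns 0; switching to Quiet would give -9, so Firm A has no profitable deviation.
Firm B earns 4; switching to Confess would give -1, so Firm B has no profitable deviation.
Neither player can gain by a unilateral deviation, so this profile is a Nash equilibrium.

Yes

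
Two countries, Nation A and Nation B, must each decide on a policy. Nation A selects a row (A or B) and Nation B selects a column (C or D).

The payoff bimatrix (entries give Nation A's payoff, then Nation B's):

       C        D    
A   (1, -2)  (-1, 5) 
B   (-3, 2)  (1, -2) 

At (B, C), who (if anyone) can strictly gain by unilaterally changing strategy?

Nation A

Nation A at (B, C) earns -3; deviating to A yields 1 — a strict improvement.
Nation B earns 2; deviating to D yields -2 — not better.
Only Nation A has a strictly profitable deviation.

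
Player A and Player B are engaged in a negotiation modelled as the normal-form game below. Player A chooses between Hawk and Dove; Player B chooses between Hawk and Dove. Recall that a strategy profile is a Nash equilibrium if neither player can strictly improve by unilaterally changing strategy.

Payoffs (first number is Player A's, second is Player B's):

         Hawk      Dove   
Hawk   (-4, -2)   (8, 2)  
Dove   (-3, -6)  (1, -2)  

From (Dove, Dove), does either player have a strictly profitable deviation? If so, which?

Player A

Player A at (Dove, Dove) earns 1; deviating to Hawk yields 8 — a strict improvement.
Player B earns -2; deviating to Hawk yields -6 — not better.
Only Player A has a strictly profitable deviation.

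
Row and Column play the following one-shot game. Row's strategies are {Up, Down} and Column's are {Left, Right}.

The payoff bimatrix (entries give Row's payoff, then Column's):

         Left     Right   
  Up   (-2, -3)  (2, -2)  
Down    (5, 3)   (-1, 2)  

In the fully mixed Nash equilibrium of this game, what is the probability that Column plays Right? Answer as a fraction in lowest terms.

7/10

Let y be the probability that Column plays Left. In a completely mixed equilibrium, Row must be indifferent between Up and Down.
Row's expected payoff from Up is −2y + 2(1−y); from Down it is 5y − (1−y).
Setting these equal: −4y + 2 = 6y − 1, so y = 3/10.
Therefore Column plays Right with probability 1 − 3/10 = 7/10.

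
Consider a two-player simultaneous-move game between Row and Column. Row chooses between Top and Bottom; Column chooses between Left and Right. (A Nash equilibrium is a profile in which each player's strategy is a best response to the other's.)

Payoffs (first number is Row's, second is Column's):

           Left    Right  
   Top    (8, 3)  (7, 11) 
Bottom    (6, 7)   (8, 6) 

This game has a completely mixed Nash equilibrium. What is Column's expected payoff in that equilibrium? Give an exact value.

First find p, the probability Row plays Top, from Column's indifference between Left and Right: 3p + 7(1−p) = 11p + 6(1−p), giving p = 1/9.
Since Column is indifferent in equilibrium, Column's expected payoff equals the payoff from either column against (1/9, 8/9). Using Left: 3(1/9) + 7(8/9) = 59/9.

59/9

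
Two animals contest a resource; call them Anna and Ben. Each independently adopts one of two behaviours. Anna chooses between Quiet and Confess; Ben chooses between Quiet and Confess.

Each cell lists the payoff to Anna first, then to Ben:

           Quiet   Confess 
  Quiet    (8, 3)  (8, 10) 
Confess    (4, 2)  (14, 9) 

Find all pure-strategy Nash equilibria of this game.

(Quiet, Quiet): Ben prefers Confess (10 > 3) — not an equilibrium.
(Quiet, Confess): Anna prefers Confess (14 > 8) — not an equilibrium.
(Confess, Quiet): Anna prefers Quiet (8 > 4); Ben prefers Confess (9 > 2) — not an equilibrium.
(Confess, Confess): Anna gets 14 ≥ 8 from Quiet, and Ben gets 9 ≥ 2 from Quiet — Nash equilibrium.

(Confess, Confess)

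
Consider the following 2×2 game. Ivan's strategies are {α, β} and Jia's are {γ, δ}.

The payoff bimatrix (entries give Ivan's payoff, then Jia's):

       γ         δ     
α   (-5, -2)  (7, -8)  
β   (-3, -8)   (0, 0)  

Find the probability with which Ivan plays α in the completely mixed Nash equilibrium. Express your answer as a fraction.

4/7

Let x be the probability that Ivan plays α. In a completely mixed equilibrium, Jia must be indifferent between γ and δ.
Jia's expected payoff from γ is −2x − 8(1−x); from δ it is −8x.
Setting these equal: 6x − 8 = −8x, so x = 4/7.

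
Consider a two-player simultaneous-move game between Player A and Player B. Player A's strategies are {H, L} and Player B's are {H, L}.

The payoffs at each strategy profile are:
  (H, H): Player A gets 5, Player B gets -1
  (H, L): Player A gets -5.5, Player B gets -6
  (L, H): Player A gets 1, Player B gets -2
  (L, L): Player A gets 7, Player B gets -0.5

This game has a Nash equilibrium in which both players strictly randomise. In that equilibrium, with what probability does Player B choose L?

Let y be the probability that Player B plays H. In a completely mixed equilibrium, Player A must be indifferent between H and L.
Player A's expected payoff from H is 5y − 5.5(1−y); from L it is y + 7(1−y).
Setting these equal: 10.5y − 5.5 = −6y + 7, so y = 25/33.
Therefore Player B plays L with probability 1 − 25/33 = 8/33.

8/33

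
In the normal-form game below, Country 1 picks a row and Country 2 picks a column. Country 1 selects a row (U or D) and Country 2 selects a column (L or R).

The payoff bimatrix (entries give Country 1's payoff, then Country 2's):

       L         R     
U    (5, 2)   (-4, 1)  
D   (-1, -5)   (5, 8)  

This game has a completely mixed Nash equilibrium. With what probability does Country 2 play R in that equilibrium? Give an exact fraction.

Let q be the probability that Country 2 plays L. In a completely mixed equilibrium, Country 1 must be indifferent between U and D.
Country 1's expected payoff from U is 5q − 4(1−q); from D it is −q + 5(1−q).
Setting these equal: 9q − 4 = −6q + 5, so q = 3/5.
Therefore Country 2 plays R with probability 1 − 3/5 = 2/5.

2/5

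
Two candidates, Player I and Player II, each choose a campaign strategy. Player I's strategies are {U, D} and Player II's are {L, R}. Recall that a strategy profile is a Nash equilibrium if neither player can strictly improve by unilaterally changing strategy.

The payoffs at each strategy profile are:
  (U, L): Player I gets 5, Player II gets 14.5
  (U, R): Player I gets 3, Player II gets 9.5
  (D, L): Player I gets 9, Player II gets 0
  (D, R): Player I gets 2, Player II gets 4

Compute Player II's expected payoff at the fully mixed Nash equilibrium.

58/9

First find p, the probability Player I plays U, from Player II's indifference between L and R: 14.5p = 9.5p + 4(1−p), giving p = 4/9.
Since Player II is indifferent in equilibrium, Player II's expected payoff equals the payoff from either column against (4/9, 5/9). Using L: 14.5(4/9) = 58/9.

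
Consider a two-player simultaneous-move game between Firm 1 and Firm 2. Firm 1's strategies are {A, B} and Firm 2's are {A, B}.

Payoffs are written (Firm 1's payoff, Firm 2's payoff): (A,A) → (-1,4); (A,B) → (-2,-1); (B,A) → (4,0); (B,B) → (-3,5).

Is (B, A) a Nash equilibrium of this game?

No

At (B, A), Firm 1 earns 4; switching to A would give -1, so Firm 1 has no profitable deviation.
Firm 2 earns 0; switching to B would give 5, so Firm 2 would deviate.
Since at least one player can profitably deviate, this is not a Nash equilibrium.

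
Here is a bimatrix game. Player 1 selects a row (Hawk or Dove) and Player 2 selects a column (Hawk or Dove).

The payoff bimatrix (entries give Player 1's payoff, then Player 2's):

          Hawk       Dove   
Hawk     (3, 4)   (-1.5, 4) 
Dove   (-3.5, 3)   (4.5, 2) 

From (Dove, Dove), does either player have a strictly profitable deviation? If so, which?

Player 1 at (Dove, Dove) earns 4.5; deviating to Hawk yields -1.5 — not better.
Player 2 earns 2; deviating to Hawk yields 3 — a strict improvement.
Only Player 2 has a strictly profitable deviation.

Player 2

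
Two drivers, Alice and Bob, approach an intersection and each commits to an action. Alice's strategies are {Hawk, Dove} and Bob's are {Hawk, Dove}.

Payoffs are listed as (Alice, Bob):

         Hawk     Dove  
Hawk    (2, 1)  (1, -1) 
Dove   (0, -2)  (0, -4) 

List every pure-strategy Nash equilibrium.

(Hawk, Hawk): Alice gets 2 ≥ 0 from Dove, and Bob gets 1 ≥ -1 from Dove — Nash equilibrium.
(Hawk, Dove): Bob prefers Hawk (1 > -1) — not an equilibrium.
(Dove, Hawk): Alice prefers Hawk (2 > 0) — not an equilibrium.
(Dove, Dove): Alice prefers Hawk (1 > 0); Bob prefers Hawk (-2 > -4) — not an equilibrium.

(Hawk, Hawk)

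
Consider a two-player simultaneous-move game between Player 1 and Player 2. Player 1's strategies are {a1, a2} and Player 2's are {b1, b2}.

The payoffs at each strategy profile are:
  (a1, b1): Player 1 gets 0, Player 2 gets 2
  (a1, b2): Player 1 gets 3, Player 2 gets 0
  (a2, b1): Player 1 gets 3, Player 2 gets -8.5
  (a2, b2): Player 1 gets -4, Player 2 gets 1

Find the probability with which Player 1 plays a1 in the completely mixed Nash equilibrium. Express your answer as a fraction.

Let r be the probability that Player 1 plays a1. In a completely mixed equilibrium, Player 2 must be indifferent between b1 and b2.
Player 2's expected payoff from b1 is 2r − 8.5(1−r); from b2 it is (1−r).
Setting these equal: 10.5r − 8.5 = −r + 1, so r = 19/23.

19/23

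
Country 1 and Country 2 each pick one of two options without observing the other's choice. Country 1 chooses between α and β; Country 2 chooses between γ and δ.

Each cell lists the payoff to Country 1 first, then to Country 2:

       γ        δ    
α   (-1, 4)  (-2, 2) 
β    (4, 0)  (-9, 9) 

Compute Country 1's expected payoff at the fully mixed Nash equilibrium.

First find y, the probability Country 2 plays γ, from Country 1's indifference between α and β: −y − 2(1−y) = 4y − 9(1−y), giving y = 7/12.
Since Country 1 is indifferent in equilibrium, Country 1's expected payoff equals the payoff from either row against (7/12, 5/12). Using α: −(7/12) − 2(5/12) = -17/12.

-17/12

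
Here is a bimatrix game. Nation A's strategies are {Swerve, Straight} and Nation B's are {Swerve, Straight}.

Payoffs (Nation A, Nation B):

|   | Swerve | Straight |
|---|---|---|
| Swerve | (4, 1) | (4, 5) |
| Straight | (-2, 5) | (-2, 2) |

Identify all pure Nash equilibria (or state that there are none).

(Swerve, Swerve): Nation B prefers Straight (5 > 1) — not an equilibrium.
(Swerve, Straight): Nation A gets 4 ≥ -2 from Straight, and Nation B gets 5 ≥ 1 from Swerve — Nash equilibrium.
(Straight, Swerve): Nation A prefers Swerve (4 > -2) — not an equilibrium.
(Straight, Straight): Nation A prefers Swerve (4 > -2); Nation B prefers Swerve (5 > 2) — not an equilibrium.

(Swerve, Straight)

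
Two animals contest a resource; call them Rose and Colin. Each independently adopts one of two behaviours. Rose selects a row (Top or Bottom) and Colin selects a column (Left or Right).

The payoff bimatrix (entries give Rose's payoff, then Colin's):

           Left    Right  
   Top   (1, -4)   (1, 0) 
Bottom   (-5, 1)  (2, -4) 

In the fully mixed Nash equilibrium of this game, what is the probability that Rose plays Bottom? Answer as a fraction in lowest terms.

4/9

Let x be the probability that Rose plays Top. In a completely mixed equilibrium, Colin must be indifferent between Left and Right.
Colin's expected payoff from Left is −4x + (1−x); from Right it is −4(1−x).
Setting these equal: −5x + 1 = 4x − 4, so x = 5/9.
Therefore Rose plays Bottom with probability 1 − 5/9 = 4/9.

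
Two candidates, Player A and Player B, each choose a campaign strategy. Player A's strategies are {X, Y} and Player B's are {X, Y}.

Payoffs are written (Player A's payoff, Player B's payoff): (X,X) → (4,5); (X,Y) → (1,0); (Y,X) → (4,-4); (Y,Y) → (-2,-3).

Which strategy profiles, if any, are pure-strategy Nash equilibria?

(X, X): Player A gets 4 ≥ 4 from Y, and Player B gets 5 ≥ 0 from Y — Nash equilibrium.
(X, Y): Player B prefers X (5 > 0) — not an equilibrium.
(Y, X): Player B prefers Y (-3 > -4) — not an equilibrium.
(Y, Y): Player A prefers X (1 > -2) — not an equilibrium.

(X, X)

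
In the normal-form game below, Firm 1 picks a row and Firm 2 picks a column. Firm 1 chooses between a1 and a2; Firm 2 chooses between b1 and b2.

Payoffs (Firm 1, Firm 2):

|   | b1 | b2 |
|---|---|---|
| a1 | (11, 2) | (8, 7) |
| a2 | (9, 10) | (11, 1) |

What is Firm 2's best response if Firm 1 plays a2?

b1

Against a2, Firm 2 earns 10 from b1 and 1 from b2.
So b1 is the best response.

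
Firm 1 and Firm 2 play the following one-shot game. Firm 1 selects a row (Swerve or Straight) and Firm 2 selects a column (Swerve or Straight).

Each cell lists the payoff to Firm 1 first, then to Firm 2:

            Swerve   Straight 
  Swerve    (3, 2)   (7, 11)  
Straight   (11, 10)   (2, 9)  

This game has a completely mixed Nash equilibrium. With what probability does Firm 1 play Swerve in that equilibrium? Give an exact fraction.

Let p be the probability that Firm 1 plays Swerve. In a completely mixed equilibrium, Firm 2 must be indifferent between Swerve and Straight.
Firm 2's expected payoff from Swerve is 2p + 10(1−p); from Straight it is 11p + 9(1−p).
Setting these equal: −8p + 10 = 2p + 9, so p = 1/10.

1/10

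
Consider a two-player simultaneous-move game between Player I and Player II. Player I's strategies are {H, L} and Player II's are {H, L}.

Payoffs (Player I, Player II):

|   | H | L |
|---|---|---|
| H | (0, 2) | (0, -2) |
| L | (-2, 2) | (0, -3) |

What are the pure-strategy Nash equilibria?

(H, H): Player I gets 0 ≥ -2 from L, and Player II gets 2 ≥ -2 from L — Nash equilibrium.
(H, L): Player II prefers H (2 > -2) — not an equilibrium.
(L, H): Player I prefers H (0 > -2) — not an equilibrium.
(L, L): Player II prefers H (2 > -3) — not an equilibrium.

(H, H)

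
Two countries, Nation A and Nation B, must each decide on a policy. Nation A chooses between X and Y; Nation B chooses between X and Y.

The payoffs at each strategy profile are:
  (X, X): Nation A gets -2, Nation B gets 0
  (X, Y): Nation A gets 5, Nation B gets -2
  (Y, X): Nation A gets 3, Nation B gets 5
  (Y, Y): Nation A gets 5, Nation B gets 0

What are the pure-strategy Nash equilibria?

(X, X): Nation A prefers Y (3 > -2) — not an equilibrium.
(X, Y): Nation B prefers X (0 > -2) — not an equilibrium.
(Y, X): Nation A gets 3 ≥ -2 from X, and Nation B gets 5 ≥ 0 from Y — Nash equilibrium.
(Y, Y): Nation B prefers X (5 > 0) — not an equilibrium.

(Y, X)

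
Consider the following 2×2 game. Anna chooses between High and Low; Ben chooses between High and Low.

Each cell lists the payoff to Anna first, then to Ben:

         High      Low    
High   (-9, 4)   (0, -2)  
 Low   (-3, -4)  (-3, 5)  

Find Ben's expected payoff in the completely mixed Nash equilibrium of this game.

First find p, the probability Anna plays High, from Ben's indifference between High and Low: 4p − 4(1−p) = −2p + 5(1−p), giving p = 3/5.
Since Ben is indifferent in equilibrium, Ben's expected payoff equals the payoff from either column against (3/5, 2/5). Using High: 4(3/5) − 4(2/5) = 4/5.

4/5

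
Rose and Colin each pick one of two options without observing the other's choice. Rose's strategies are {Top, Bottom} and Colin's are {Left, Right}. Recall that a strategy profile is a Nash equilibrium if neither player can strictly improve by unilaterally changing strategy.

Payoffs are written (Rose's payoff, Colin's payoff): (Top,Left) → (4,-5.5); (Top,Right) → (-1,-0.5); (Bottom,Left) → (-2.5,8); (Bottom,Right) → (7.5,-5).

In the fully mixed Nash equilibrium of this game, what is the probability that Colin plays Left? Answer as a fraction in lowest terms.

17/30

Let y be the probability that Colin plays Left. In a completely mixed equilibrium, Rose must be indifferent between Top and Bottom.
Rose's expected payoff from Top is 4y − (1−y); from Bottom it is −2.5y + 7.5(1−y).
Setting these equal: 5y − 1 = −10y + 7.5, so y = 17/30.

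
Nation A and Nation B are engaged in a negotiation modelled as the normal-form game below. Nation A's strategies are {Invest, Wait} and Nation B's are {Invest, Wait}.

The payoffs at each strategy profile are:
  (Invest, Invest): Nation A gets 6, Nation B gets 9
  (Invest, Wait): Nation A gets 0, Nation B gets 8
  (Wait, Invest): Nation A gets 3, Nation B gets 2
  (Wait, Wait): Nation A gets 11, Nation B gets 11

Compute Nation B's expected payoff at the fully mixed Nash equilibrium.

83/10

First find p, the probability Nation A plays Invest, from Nation B's indifference between Invest and Wait: 9p + 2(1−p) = 8p + 11(1−p), giving p = 9/10.
Since Nation B is indifferent in equilibrium, Nation B's expected payoff equals the payoff from either column against (9/10, 1/10). Using Invest: 9(9/10) + 2(1/10) = 83/10.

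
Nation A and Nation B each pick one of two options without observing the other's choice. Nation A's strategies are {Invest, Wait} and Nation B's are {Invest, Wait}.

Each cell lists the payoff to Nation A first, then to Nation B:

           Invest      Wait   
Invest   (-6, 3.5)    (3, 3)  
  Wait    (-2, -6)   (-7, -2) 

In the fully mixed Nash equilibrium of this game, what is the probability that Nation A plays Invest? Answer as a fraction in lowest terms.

Let p be the probability that Nation A plays Invest. In a completely mixed equilibrium, Nation B must be indifferent between Invest and Wait.
Nation B's expected payoff from Invest is 3.5p − 6(1−p); from Wait it is 3p − 2(1−p).
Setting these equal: 9.5p − 6 = 5p − 2, so p = 8/9.

8/9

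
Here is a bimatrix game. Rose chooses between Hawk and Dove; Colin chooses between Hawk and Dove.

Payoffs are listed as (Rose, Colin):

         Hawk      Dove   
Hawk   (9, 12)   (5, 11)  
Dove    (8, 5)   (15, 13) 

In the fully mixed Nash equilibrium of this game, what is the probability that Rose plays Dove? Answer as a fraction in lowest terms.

Let p be the probability that Rose plays Hawk. In a completely mixed equilibrium, Colin must be indifferent between Hawk and Dove.
Colin's expected payoff from Hawk is 12p + 5(1−p); from Dove it is 11p + 13(1−p).
Setting these equal: 7p + 5 = −2p + 13, so p = 8/9.
Therefore Rose plays Dove with probability 1 − 8/9 = 1/9.

1/9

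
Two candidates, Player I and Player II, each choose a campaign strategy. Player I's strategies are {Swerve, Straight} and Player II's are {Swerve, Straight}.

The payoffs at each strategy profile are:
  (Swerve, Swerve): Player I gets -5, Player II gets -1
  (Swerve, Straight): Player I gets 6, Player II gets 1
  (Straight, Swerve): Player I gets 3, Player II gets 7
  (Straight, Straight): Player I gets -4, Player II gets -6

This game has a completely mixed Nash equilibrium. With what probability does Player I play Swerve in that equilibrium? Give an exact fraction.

Let r be the probability that Player I plays Swerve. In a completely mixed equilibrium, Player II must be indifferent between Swerve and Straight.
Player II's expected payoff from Swerve is −r + 7(1−r); from Straight it is r − 6(1−r).
Setting these equal: −8r + 7 = 7r − 6, so r = 13/15.

13/15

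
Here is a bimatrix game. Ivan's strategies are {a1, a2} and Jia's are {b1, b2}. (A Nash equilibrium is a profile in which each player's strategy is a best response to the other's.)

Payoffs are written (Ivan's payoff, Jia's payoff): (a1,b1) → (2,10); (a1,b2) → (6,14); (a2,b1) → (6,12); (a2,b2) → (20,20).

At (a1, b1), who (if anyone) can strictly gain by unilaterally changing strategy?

Ivan at (a1, b1) earns 2; deviating to a2 yields 6 — a strict improvement.
Jia earns 10; deviating to b2 yields 14 — a strict improvement.
Both Ivan and Jia have strictly profitable deviations.

Both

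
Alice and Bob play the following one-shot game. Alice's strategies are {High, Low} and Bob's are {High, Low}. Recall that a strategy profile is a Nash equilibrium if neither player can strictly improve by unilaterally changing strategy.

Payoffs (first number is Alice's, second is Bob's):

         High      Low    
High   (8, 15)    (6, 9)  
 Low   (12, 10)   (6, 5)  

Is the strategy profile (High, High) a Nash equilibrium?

No

At (High, High), Alice earns 8; switching to Low would give 12, so Alice would deviate.
Bob earns 15; switching to Low would give 9, so Bob has no profitable deviation.
Since at least one player can profitably deviate, this is not a Nash equilibrium.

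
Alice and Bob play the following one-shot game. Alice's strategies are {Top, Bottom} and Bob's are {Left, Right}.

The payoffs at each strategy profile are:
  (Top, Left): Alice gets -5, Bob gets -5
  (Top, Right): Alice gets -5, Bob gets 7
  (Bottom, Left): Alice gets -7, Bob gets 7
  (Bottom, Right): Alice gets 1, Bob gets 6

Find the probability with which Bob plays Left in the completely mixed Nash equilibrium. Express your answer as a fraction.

3/4

Let c be the probability that Bob plays Left. In a completely mixed equilibrium, Alice must be indifferent between Top and Bottom.
Alice's expected payoff from Top is −5c − 5(1−c); from Bottom it is −7c + (1−c).
Setting these equal: -5 = −8c + 1, so c = 3/4.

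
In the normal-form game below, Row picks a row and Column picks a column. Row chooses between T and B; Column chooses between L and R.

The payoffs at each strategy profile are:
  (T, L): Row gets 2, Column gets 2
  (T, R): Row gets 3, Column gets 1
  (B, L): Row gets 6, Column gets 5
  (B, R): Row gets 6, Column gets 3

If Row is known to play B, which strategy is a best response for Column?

L

Against B, Column earns 5 from L and 3 from R.
So L is the best response.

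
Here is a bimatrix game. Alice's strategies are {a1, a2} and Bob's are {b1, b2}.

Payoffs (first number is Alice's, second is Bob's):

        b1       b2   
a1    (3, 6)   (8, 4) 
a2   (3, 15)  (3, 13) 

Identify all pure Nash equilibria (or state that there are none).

(a1, b1) and (a2, b1)

(a1, b1): Alice gets 3 ≥ 3 from a2, and Bob gets 6 ≥ 4 from b2 — Nash equilibrium.
(a1, b2): Bob prefers b1 (6 > 4) — not an equilibrium.
(a2, b1): Alice gets 3 ≥ 3 from a1, and Bob gets 15 ≥ 13 from b2 — Nash equilibrium.
(a2, b2): Alice prefers a1 (8 > 3); Bob prefers b1 (15 > 13) — not an equilibrium.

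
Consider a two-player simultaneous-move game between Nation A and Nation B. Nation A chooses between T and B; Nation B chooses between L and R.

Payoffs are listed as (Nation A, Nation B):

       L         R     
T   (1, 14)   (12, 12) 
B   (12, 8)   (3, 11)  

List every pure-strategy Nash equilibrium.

none

(T, L): Nation A prefers B (12 > 1) — not an equilibrium.
(T, R): Nation B prefers L (14 > 12) — not an equilibrium.
(B, L): Nation B prefers R (11 > 8) — not an equilibrium.
(B, R): Nation A prefers T (12 > 3) — not an equilibrium.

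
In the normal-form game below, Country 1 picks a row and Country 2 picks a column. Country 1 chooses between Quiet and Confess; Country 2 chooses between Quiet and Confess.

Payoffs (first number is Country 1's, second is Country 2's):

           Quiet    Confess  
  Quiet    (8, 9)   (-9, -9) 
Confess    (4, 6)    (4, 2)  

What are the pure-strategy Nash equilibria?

(Quiet, Quiet)

(Quiet, Quiet): Country 1 gets 8 ≥ 4 from Confess, and Country 2 gets 9 ≥ -9 from Confess — Nash equilibrium.
(Quiet, Confess): Country 1 prefers Confess (4 > -9); Country 2 prefers Quiet (9 > -9) — not an equilibrium.
(Confess, Quiet): Country 1 prefers Quiet (8 > 4) — not an equilibrium.
(Confess, Confess): Country 2 prefers Quiet (6 > 2) — not an equilibrium.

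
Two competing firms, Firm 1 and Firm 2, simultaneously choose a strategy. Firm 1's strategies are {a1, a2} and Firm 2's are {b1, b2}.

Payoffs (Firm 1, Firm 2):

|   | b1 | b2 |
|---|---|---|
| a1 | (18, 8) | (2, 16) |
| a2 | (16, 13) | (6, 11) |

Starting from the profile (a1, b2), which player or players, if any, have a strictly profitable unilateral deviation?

Firm 1 at (a1, b2) earns 2; deviating to a2 yields 6 — a strict improvement.
Firm 2 earns 16; deviating to b1 yields 8 — not better.
Only Firm 1 has a strictly profitable deviation.

Firm 1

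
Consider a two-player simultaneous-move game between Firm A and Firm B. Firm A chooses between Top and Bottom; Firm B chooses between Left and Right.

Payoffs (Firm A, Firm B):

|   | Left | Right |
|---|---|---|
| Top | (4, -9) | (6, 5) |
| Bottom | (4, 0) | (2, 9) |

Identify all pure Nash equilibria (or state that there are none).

(Top, Right)

(Top, Left): Firm B prefers Right (5 > -9) — not an equilibrium.
(Top, Right): Firm A gets 6 ≥ 2 from Bottom, and Firm B gets 5 ≥ -9 from Left — Nash equilibrium.
(Bottom, Left): Firm B prefers Right (9 > 0) — not an equilibrium.
(Bottom, Right): Firm A prefers Top (6 > 2) — not an equilibrium.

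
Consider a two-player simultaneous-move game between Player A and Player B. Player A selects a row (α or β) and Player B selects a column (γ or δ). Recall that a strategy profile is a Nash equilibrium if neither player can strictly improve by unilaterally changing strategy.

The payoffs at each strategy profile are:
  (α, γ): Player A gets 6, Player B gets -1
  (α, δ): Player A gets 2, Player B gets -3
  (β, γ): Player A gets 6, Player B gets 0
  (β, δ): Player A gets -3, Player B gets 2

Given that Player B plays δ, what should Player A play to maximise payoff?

α

Against δ, Player A earns 2 from α and -3 from β.
So α is the best response.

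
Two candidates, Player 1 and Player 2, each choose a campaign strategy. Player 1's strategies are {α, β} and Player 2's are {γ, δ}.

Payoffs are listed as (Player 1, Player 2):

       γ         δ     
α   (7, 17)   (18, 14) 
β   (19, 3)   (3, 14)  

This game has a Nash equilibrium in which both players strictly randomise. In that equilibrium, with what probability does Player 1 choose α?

11/14

Let p be the probability that Player 1 plays α. In a completely mixed equilibrium, Player 2 must be indifferent between γ and δ.
Player 2's expected payoff from γ is 17p + 3(1−p); from δ it is 14p + 14(1−p).
Setting these equal: 14p + 3 = 14, so p = 11/14.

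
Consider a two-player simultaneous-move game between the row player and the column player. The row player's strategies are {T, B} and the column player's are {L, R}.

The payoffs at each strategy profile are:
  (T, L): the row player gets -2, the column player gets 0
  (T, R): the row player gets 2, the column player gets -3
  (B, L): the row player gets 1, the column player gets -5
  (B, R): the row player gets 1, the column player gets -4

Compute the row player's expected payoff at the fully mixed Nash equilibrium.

1

First find q, the probability the column player plays L, from the row player's indifference between T and B: −2q + 2(1−q) = q + (1−q), giving q = 1/4.
Since the row player is indifferent in equilibrium, the row player's expected payoff equals the payoff from either row against (1/4, 3/4). Using T: −2(1/4) + 2(3/4) = 1.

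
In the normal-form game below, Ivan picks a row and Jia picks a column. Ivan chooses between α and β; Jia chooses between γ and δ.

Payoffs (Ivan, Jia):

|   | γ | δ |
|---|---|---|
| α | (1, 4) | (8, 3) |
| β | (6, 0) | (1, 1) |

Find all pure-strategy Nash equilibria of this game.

none

(α, γ): Ivan prefers β (6 > 1) — not an equilibrium.
(α, δ): Jia prefers γ (4 > 3) — not an equilibrium.
(β, γ): Jia prefers δ (1 > 0) — not an equilibrium.
(β, δ): Ivan prefers α (8 > 1) — not an equilibrium.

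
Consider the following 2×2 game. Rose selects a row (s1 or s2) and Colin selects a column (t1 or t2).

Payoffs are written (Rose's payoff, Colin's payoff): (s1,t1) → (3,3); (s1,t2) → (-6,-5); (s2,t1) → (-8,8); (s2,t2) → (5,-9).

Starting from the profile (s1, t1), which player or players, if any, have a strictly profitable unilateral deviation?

Neither

Rose at (s1, t1) earns 3; deviating to s2 yields -8 — not better.
Colin earns 3; deviating to t2 yields -5 — not better.
Neither player can strictly improve; the profile is a Nash equilibrium.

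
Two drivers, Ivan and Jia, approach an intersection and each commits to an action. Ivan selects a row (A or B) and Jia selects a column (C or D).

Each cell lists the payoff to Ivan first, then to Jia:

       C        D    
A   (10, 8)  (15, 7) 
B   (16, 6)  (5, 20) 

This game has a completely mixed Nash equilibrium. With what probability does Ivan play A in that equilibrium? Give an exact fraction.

14/15

Let x be the probability that Ivan plays A. In a completely mixed equilibrium, Jia must be indifferent between C and D.
Jia's expected payoff from C is 8x + 6(1−x); from D it is 7x + 20(1−x).
Setting these equal: 2x + 6 = −13x + 20, so x = 14/15.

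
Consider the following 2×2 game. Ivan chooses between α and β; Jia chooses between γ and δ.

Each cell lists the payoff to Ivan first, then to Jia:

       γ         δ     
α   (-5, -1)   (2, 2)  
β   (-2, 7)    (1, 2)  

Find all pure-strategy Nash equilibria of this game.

(α, γ): Ivan prefers β (-2 > -5); Jia prefers δ (2 > -1) — not an equilibrium.
(α, δ): Ivan gets 2 ≥ 1 from β, and Jia gets 2 ≥ -1 from γ — Nash equilibrium.
(β, γ): Ivan gets -2 ≥ -5 from α, and Jia gets 7 ≥ 2 from δ — Nash equilibrium.
(β, δ): Ivan prefers α (2 > 1); Jia prefers γ (7 > 2) — not an equilibrium.

(α, δ) and (β, γ)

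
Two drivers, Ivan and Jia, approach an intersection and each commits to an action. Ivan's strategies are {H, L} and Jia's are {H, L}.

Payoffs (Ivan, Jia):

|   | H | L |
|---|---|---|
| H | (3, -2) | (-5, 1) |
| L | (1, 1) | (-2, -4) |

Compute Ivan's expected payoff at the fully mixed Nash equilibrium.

First find q, the probability Jia plays H, from Ivan's indifference between H and L: 3q − 5(1−q) = q − 2(1−q), giving q = 3/5.
Since Ivan is indifferent in equilibrium, Ivan's expected payoff equals the payoff from either row against (3/5, 2/5). Using H: 3(3/5) − 5(2/5) = -1/5.

-1/5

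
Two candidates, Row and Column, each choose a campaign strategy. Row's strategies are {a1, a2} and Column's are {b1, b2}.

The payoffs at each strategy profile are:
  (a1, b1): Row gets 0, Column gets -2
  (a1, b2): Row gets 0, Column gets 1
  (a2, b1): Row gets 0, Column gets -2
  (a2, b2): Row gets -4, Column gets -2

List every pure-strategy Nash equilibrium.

(a1, b2) and (a2, b1)

(a1, b1): Column prefers b2 (1 > -2) — not an equilibrium.
(a1, b2): Row gets 0 ≥ -4 from a2, and Column gets 1 ≥ -2 from b1 — Nash equilibrium.
(a2, b1): Row gets 0 ≥ 0 from a1, and Column gets -2 ≥ -2 from b2 — Nash equilibrium.
(a2, b2): Row prefers a1 (0 > -4) — not an equilibrium.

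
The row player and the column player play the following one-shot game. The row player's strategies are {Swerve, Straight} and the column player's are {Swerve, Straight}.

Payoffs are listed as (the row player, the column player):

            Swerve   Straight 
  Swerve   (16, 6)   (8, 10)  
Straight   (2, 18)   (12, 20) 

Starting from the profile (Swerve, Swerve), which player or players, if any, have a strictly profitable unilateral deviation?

The row player at (Swerve, Swerve) earns 16; deviating to Straight yields 2 — not better.
The column player earns 6; deviating to Straight yields 10 — a strict improvement.
Only the column player has a strictly profitable deviation.

The column player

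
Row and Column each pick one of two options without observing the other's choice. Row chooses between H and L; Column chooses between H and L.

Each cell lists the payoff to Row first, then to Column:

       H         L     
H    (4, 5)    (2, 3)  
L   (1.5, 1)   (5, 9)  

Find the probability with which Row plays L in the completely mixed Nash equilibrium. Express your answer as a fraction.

Let r be the probability that Row plays H. In a completely mixed equilibrium, Column must be indifferent between H and L.
Column's expected payoff from H is 5r + (1−r); from L it is 3r + 9(1−r).
Setting these equal: 4r + 1 = −6r + 9, so r = 4/5.
Therefore Row plays L with probability 1 − 4/5 = 1/5.

1/5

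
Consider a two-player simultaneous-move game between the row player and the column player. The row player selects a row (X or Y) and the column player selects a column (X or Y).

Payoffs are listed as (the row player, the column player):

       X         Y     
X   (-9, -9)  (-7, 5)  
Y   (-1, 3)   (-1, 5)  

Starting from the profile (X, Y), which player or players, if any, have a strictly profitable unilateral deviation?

The row player at (X, Y) earns -7; deviating to Y yields -1 — a strict improvement.
The column player earns 5; deviating to X yields -9 — not better.
Only the row player has a strictly profitable deviation.

The row player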